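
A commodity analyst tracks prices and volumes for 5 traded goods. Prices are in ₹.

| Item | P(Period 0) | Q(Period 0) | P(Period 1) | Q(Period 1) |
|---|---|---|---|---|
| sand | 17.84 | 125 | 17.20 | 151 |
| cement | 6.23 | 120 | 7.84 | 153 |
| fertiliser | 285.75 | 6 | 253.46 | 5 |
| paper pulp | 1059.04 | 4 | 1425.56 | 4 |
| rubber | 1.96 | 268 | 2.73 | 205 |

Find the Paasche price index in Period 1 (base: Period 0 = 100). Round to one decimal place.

116.6

Paasche price index uses current-period quantities as weights.
ΣP(Period 1)·Q(Period 1) = 17.20×151 + 7.84×153 + 253.46×5 + 1425.56×4 + 2.73×205 = 2597.2 + 1199.52 + 1267.3 + 5702.24 + 559.65 = 11325.91
ΣP(Period 0)·Q(Period 1) = 17.84×151 + 6.23×153 + 285.75×5 + 1059.04×4 + 1.96×205 = 2693.84 + 953.19 + 1428.75 + 4236.16 + 401.8 = 9713.74
Index = 11325.91 / 9713.74 × 100 = 116.5968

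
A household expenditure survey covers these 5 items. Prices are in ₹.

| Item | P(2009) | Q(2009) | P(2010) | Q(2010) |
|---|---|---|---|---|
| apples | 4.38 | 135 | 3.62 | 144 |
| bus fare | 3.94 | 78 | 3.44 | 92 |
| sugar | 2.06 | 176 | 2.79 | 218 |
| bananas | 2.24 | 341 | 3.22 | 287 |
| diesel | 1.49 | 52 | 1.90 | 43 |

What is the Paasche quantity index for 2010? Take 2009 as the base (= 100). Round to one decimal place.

Paasche quantity index uses current-period prices as weights.
ΣP(2010)·Q(2010) = 3.62×144 + 3.44×92 + 2.79×218 + 3.22×287 + 1.90×43 = 521.28 + 316.48 + 608.22 + 924.14 + 81.7 = 2451.82
ΣP(2010)·Q(2009) = 3.62×135 + 3.44×78 + 2.79×176 + 3.22×341 + 1.90×52 = 488.7 + 268.32 + 491.04 + 1098.02 + 98.8 = 2444.88
Index = 2451.82 / 2444.88 × 100 = 100.2839

100.3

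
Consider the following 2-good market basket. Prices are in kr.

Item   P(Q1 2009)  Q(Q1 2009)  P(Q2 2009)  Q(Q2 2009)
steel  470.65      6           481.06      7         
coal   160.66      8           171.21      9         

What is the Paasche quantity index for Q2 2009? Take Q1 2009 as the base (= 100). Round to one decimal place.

115.3

Paasche quantity index uses current-period prices as weights.
ΣP(Q2 2009)·Q(Q2 2009) = 481.06×7 + 171.21×9 = 3367.42 + 1540.89 = 4908.31
ΣP(Q2 2009)·Q(Q1 2009) = 481.06×6 + 171.21×8 = 2886.36 + 1369.68 = 4256.04
Index = 4908.31 / 4256.04 × 100 = 115.3257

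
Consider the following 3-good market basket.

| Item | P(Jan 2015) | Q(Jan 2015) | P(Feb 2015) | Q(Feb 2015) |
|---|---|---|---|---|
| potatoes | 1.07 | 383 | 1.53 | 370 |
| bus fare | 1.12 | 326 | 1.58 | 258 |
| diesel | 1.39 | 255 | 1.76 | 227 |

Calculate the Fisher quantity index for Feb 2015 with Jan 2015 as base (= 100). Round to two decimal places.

88.59

Laspeyres component (base-period weights):
ΣP(Jan 2015)Q(Feb 2015) = 1.07×370 + 1.12×258 + 1.39×227 = 395.9 + 288.96 + 315.53 = 1000.39
ΣP(Jan 2015)Q(Jan 2015) = 1.07×383 + 1.12×326 + 1.39×255 = 409.81 + 365.12 + 354.45 = 1129.38
L = 1000.39 / 1129.38 × 100 = 88.5787
Paasche component (current-period weights):
ΣP(Feb 2015)Q(Feb 2015) = 1.53×370 + 1.58×258 + 1.76×227 = 566.1 + 407.64 + 399.52 = 1373.26
ΣP(Feb 2015)Q(Jan 2015) = 1.53×383 + 1.58×326 + 1.76×255 = 585.99 + 515.08 + 448.8 = 1549.87
P = 1373.26 / 1549.87 × 100 = 88.6049
Fisher = √(L × P) = √(88.5787 × 88.6049) = 88.5918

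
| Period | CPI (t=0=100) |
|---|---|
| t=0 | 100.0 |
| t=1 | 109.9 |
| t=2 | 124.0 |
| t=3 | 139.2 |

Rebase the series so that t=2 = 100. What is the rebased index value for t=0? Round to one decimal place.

Rebased(t=0) = 100.0 / 124.0 × 100 = 80.6452

80.6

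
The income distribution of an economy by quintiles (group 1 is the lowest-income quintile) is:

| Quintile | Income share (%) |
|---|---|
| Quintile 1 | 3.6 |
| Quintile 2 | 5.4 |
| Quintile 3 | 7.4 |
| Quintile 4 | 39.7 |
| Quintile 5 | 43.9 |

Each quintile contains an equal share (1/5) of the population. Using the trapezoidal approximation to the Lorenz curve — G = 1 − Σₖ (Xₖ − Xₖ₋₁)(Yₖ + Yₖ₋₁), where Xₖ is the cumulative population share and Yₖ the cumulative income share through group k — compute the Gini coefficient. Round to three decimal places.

0.460

Cumulative income shares Yₖ: 0.0360, 0.0900, 0.1640, 0.5610, 1.0000
Σ (Xₖ−Xₖ₋₁)(Yₖ+Yₖ₋₁) = (1/5)(0.0360+0.0000) + (1/5)(0.0900+0.0360) + (1/5)(0.1640+0.0900) + (1/5)(0.5610+0.1640) + (1/5)(1.0000+0.5610)
  = 0.0072 + 0.0252 + 0.0508 + 0.1450 + 0.3122 = 0.5404
G = 1 − 0.5404 = 0.4596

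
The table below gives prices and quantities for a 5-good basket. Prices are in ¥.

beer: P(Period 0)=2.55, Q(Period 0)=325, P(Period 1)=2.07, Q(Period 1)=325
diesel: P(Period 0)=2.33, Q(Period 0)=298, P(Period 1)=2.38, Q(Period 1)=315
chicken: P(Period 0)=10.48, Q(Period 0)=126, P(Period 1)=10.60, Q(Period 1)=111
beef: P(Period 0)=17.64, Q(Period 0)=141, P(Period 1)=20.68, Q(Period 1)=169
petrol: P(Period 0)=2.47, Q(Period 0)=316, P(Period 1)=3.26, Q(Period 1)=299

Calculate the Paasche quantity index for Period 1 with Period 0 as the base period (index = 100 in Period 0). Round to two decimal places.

Paasche quantity index uses current-period prices as weights.
ΣP(Period 1)·Q(Period 1) = 2.07×325 + 2.38×315 + 10.60×111 + 20.68×169 + 3.26×299 = 672.75 + 749.7 + 1176.6 + 3494.92 + 974.74 = 7068.71
ΣP(Period 1)·Q(Period 0) = 2.07×325 + 2.38×298 + 10.60×126 + 20.68×141 + 3.26×316 = 672.75 + 709.24 + 1335.6 + 2915.88 + 1030.16 = 6663.63
Index = 7068.71 / 6663.63 × 100 = 106.0790

106.08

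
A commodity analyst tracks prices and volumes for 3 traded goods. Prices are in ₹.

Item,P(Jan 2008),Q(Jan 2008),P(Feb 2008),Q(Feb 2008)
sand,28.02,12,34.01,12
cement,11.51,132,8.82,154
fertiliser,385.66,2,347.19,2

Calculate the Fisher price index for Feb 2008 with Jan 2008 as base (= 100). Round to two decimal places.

85.86

Laspeyres component (base-period weights):
ΣP(Feb 2008)Q(Jan 2008) = 34.01×12 + 8.82×132 + 347.19×2 = 408.12 + 1164.24 + 694.38 = 2266.74
ΣP(Jan 2008)Q(Jan 2008) = 28.02×12 + 11.51×132 + 385.66×2 = 336.24 + 1519.32 + 771.32 = 2626.88
L = 2266.74 / 2626.88 × 100 = 86.2902
Paasche component (current-period weights):
ΣP(Feb 2008)Q(Feb 2008) = 34.01×12 + 8.82×154 + 347.19×2 = 408.12 + 1358.28 + 694.38 = 2460.78
ΣP(Jan 2008)Q(Feb 2008) = 28.02×12 + 11.51×154 + 385.66×2 = 336.24 + 1772.54 + 771.32 = 2880.1
P = 2460.78 / 2880.1 × 100 = 85.4408
Fisher = √(L × P) = √(86.2902 × 85.4408) = 85.8644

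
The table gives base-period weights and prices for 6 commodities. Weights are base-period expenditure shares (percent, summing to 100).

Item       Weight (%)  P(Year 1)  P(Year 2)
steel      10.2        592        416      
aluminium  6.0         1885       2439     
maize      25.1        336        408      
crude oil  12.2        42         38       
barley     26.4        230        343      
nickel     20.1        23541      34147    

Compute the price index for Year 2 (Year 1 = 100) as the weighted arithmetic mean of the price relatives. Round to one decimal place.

steel: 10.2 × (416/592) = 10.2 × 0.702703 = 7.1676
aluminium: 6.0 × (2439/1885) = 6.0 × 1.293899 = 7.7634
maize: 25.1 × (408/336) = 25.1 × 1.214286 = 30.4786
crude oil: 12.2 × (38/42) = 12.2 × 0.904762 = 11.0381
barley: 26.4 × (343/230) = 26.4 × 1.491304 = 39.3704
nickel: 20.1 × (34147/23541) = 20.1 × 1.450533 = 29.1557
Index = Σ wᵢ·(p₁ᵢ/p₀ᵢ) = 7.1676 + 7.7634 + 30.4786 + 11.0381 + 39.3704 + 29.1557 = 124.9738

125.0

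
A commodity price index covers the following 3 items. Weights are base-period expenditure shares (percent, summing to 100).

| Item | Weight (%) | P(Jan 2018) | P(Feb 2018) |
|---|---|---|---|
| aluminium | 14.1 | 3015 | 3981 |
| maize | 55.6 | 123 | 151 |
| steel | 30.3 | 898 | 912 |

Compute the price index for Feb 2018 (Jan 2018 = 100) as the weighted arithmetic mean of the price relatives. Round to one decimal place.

aluminium: 14.1 × (3981/3015) = 14.1 × 1.320398 = 18.6176
maize: 55.6 × (151/123) = 55.6 × 1.227642 = 68.2569
steel: 30.3 × (912/898) = 30.3 × 1.015590 = 30.7724
Index = Σ wᵢ·(p₁ᵢ/p₀ᵢ) = 18.6176 + 68.2569 + 30.7724 = 117.6469

117.6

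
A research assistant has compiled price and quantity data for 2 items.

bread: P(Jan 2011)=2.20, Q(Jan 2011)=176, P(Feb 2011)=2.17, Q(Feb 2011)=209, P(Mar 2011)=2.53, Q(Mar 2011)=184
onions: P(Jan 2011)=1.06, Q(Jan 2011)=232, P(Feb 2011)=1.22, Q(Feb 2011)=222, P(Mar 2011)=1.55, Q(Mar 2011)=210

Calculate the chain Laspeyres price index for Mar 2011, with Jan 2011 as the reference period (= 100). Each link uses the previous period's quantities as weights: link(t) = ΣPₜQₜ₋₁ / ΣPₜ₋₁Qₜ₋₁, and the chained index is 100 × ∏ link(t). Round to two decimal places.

126.56

Link Jan 2011→Feb 2011:
ΣP(Feb 2011)Q(Jan 2011) = 2.17×176 + 1.22×232 = 381.92 + 283.04 = 664.96
ΣP(Jan 2011)Q(Jan 2011) = 2.20×176 + 1.06×232 = 387.2 + 245.92 = 633.12
link = 664.96/633.12 = 1.050291
Link Feb 2011→Mar 2011:
ΣP(Mar 2011)Q(Feb 2011) = 2.53×209 + 1.55×222 = 528.77 + 344.1 = 872.87
ΣP(Feb 2011)Q(Feb 2011) = 2.17×209 + 1.22×222 = 453.53 + 270.84 = 724.37
link = 872.87/724.37 = 1.205006
Chained index = 100 × 1.050291 × 1.205006 = 126.5606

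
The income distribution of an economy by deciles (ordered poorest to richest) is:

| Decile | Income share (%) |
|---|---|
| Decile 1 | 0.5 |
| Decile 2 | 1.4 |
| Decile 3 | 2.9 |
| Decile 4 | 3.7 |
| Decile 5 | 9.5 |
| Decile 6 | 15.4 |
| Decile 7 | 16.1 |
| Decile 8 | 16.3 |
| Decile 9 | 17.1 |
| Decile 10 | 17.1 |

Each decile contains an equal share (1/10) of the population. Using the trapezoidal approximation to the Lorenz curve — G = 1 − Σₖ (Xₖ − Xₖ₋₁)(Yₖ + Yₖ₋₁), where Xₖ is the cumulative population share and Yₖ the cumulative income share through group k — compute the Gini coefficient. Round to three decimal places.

0.369

Cumulative income shares Yₖ: 0.0050, 0.0190, 0.0480, 0.0850, 0.1800, 0.3340, 0.4950, 0.6580, 0.8290, 1.0000
Σ (Xₖ−Xₖ₋₁)(Yₖ+Yₖ₋₁) = (1/10)(0.0050+0.0000) + (1/10)(0.0190+0.0050) + (1/10)(0.0480+0.0190) + (1/10)(0.0850+0.0480) + (1/10)(0.1800+0.0850) + (1/10)(0.3340+0.1800) + (1/10)(0.4950+0.3340) + (1/10)(0.6580+0.4950) + (1/10)(0.8290+0.6580) + (1/10)(1.0000+0.8290)
  = 0.0005 + 0.0024 + 0.0067 + 0.0133 + 0.0265 + 0.0514 + 0.0829 + 0.1153 + 0.1487 + 0.1829 = 0.6306
G = 1 − 0.6306 = 0.3694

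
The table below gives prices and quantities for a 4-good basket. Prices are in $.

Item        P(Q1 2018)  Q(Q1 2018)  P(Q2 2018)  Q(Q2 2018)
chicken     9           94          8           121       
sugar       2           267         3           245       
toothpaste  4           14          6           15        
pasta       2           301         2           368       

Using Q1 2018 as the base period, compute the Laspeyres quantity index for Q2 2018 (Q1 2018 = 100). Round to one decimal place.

116.5

Laspeyres quantity index uses base-period prices as weights.
ΣP(Q1 2018)·Q(Q2 2018) = 9×121 + 2×245 + 4×15 + 2×368 = 1089 + 490 + 60 + 736 = 2375
ΣP(Q1 2018)·Q(Q1 2018) = 9×94 + 2×267 + 4×14 + 2×301 = 846 + 534 + 56 + 602 = 2038
Index = 2375 / 2038 × 100 = 116.5358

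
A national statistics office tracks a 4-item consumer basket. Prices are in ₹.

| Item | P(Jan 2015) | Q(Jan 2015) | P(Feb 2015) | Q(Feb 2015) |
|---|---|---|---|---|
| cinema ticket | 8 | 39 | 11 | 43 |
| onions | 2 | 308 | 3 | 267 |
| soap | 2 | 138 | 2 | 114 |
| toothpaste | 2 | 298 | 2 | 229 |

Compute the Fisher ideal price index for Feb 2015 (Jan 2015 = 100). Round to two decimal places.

124.46

Laspeyres component (base-period weights):
ΣP(Feb 2015)Q(Jan 2015) = 11×39 + 3×308 + 2×138 + 2×298 = 429 + 924 + 276 + 596 = 2225
ΣP(Jan 2015)Q(Jan 2015) = 8×39 + 2×308 + 2×138 + 2×298 = 312 + 616 + 276 + 596 = 1800
L = 2225 / 1800 × 100 = 123.6111
Paasche component (current-period weights):
ΣP(Feb 2015)Q(Feb 2015) = 11×43 + 3×267 + 2×114 + 2×229 = 473 + 801 + 228 + 458 = 1960
ΣP(Jan 2015)Q(Feb 2015) = 8×43 + 2×267 + 2×114 + 2×229 = 344 + 534 + 228 + 458 = 1564
P = 1960 / 1564 × 100 = 125.3197
Fisher = √(L × P) = √(123.6111 × 125.3197) = 124.4625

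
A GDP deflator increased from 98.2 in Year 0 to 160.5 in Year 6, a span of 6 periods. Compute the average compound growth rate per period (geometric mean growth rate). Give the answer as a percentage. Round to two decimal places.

Growth factor = (160.5/98.2)^(1/6) = (1.634420)^(1/6) = 1.085327
Growth rate = 1.085327 − 1 = 0.085327 = 8.5327%

8.53%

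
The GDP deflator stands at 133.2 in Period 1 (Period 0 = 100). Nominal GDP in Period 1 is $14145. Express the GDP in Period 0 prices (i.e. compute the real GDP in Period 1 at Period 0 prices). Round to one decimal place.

10619.4

Real = Nominal ÷ (Index/100) = 14145 ÷ (133.2/100)
     = 14145 ÷ 1.332 = 10619.3694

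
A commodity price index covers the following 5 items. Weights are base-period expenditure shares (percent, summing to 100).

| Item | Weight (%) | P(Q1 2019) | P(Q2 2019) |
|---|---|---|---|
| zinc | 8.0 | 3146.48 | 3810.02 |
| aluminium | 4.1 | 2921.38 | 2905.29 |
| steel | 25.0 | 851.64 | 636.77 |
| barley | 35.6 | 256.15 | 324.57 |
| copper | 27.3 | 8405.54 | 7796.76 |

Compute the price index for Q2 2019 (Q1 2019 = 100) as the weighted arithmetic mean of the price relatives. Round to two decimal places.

zinc: 8.0 × (3810.02/3146.48) = 8.0 × 1.210883 = 9.6871
aluminium: 4.1 × (2905.29/2921.38) = 4.1 × 0.994492 = 4.0774
steel: 25.0 × (636.77/851.64) = 25.0 × 0.747699 = 18.6925
barley: 35.6 × (324.57/256.15) = 35.6 × 1.267109 = 45.1091
copper: 27.3 × (7796.76/8405.54) = 27.3 × 0.927574 = 25.3228
Index = Σ wᵢ·(p₁ᵢ/p₀ᵢ) = 9.6871 + 4.0774 + 18.6925 + 45.1091 + 25.3228 = 102.8888

102.89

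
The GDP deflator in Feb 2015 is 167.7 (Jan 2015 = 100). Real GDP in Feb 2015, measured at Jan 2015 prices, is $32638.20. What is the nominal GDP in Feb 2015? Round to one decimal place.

Nominal = Real × (Index/100) = 32638.20 × (167.7/100)
        = 32638.20 × 1.677 = 54734.2614

54734.3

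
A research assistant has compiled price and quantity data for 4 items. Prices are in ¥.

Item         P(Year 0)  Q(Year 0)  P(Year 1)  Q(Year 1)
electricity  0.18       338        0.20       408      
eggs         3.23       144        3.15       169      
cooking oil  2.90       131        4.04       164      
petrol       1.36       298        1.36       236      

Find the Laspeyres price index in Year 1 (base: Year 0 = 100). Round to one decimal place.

111.0

Laspeyres price index uses base-period quantities as weights.
ΣP(Year 1)·Q(Year 0) = 0.20×338 + 3.15×144 + 4.04×131 + 1.36×298 = 67.6 + 453.6 + 529.24 + 405.28 = 1455.72
ΣP(Year 0)·Q(Year 0) = 0.18×338 + 3.23×144 + 2.90×131 + 1.36×298 = 60.84 + 465.12 + 379.9 + 405.28 = 1311.14
Index = 1455.72 / 1311.14 × 100 = 111.0270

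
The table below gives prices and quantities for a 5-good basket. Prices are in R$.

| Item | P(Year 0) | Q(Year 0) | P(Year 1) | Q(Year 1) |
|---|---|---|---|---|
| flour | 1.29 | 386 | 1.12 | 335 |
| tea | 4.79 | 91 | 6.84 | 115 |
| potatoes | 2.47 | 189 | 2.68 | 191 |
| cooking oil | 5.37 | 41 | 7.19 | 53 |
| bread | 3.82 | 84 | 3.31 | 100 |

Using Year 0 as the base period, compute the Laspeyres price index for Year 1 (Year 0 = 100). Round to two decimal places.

109.91

Laspeyres price index uses base-period quantities as weights.
ΣP(Year 1)·Q(Year 0) = 1.12×386 + 6.84×91 + 2.68×189 + 7.19×41 + 3.31×84 = 432.32 + 622.44 + 506.52 + 294.79 + 278.04 = 2134.11
ΣP(Year 0)·Q(Year 0) = 1.29×386 + 4.79×91 + 2.47×189 + 5.37×41 + 3.82×84 = 497.94 + 435.89 + 466.83 + 220.17 + 320.88 = 1941.71
Index = 2134.11 / 1941.71 × 100 = 109.9088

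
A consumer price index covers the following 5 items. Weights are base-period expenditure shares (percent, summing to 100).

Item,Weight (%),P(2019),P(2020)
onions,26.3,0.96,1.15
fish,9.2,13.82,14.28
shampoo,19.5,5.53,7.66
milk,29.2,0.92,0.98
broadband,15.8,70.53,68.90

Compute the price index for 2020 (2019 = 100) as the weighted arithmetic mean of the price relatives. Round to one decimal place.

114.6

onions: 26.3 × (1.15/0.96) = 26.3 × 1.197917 = 31.5052
fish: 9.2 × (14.28/13.82) = 9.2 × 1.033285 = 9.5062
shampoo: 19.5 × (7.66/5.53) = 19.5 × 1.385172 = 27.0108
milk: 29.2 × (0.98/0.92) = 29.2 × 1.065217 = 31.1043
broadband: 15.8 × (68.90/70.53) = 15.8 × 0.976889 = 15.4349
Index = Σ wᵢ·(p₁ᵢ/p₀ᵢ) = 31.5052 + 9.5062 + 27.0108 + 31.1043 + 15.4349 = 114.5615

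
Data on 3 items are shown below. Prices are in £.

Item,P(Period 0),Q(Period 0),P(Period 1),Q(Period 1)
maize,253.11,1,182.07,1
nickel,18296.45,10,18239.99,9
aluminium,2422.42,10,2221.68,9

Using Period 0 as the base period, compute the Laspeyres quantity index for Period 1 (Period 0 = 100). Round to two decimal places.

90.01

Laspeyres quantity index uses base-period prices as weights.
ΣP(Period 0)·Q(Period 1) = 253.11×1 + 18296.45×9 + 2422.42×9 = 253.11 + 164668.05 + 21801.78 = 186722.94
ΣP(Period 0)·Q(Period 0) = 253.11×1 + 18296.45×10 + 2422.42×10 = 253.11 + 182964.5 + 24224.2 = 207441.81
Index = 186722.94 / 207441.81 × 100 = 90.0122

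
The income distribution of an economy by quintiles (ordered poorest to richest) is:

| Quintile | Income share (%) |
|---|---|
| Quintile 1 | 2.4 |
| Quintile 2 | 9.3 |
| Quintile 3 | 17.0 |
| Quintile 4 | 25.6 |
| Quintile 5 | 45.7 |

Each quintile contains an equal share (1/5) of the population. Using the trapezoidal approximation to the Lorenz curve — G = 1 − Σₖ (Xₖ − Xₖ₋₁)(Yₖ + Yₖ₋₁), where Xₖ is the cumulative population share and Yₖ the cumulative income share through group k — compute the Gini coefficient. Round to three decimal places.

0.412

Cumulative income shares Yₖ: 0.0240, 0.1170, 0.2870, 0.5430, 1.0000
Σ (Xₖ−Xₖ₋₁)(Yₖ+Yₖ₋₁) = (1/5)(0.0240+0.0000) + (1/5)(0.1170+0.0240) + (1/5)(0.2870+0.1170) + (1/5)(0.5430+0.2870) + (1/5)(1.0000+0.5430)
  = 0.0048 + 0.0282 + 0.0808 + 0.1660 + 0.3086 = 0.5884
G = 1 − 0.5884 = 0.4116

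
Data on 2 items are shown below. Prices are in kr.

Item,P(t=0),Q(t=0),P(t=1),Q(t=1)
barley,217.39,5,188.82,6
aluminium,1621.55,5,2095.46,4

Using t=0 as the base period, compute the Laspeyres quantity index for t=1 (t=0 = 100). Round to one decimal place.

Laspeyres quantity index uses base-period prices as weights.
ΣP(t=0)·Q(t=1) = 217.39×6 + 1621.55×4 = 1304.34 + 6486.2 = 7790.54
ΣP(t=0)·Q(t=0) = 217.39×5 + 1621.55×5 = 1086.95 + 8107.75 = 9194.7
Index = 7790.54 / 9194.7 × 100 = 84.7286

84.7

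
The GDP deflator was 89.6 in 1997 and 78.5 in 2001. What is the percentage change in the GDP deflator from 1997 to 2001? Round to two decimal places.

Change = (78.5 − 89.6) / 89.6 × 100
       = -11.1 / 89.6 × 100 = -12.3884%

-12.39%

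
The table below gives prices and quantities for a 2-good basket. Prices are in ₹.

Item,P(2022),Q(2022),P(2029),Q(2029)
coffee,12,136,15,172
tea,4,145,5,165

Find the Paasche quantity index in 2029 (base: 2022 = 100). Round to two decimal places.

Paasche quantity index uses current-period prices as weights.
ΣP(2029)·Q(2029) = 15×172 + 5×165 = 2580 + 825 = 3405
ΣP(2029)·Q(2022) = 15×136 + 5×145 = 2040 + 725 = 2765
Index = 3405 / 2765 × 100 = 123.1465

123.15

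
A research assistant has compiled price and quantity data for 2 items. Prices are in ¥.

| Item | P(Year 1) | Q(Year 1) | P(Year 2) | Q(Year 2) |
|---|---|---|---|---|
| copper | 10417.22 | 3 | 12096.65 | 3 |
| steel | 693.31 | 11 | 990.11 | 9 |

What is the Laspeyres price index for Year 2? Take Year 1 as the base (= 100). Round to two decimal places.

Laspeyres price index uses base-period quantities as weights.
ΣP(Year 2)·Q(Year 1) = 12096.65×3 + 990.11×11 = 36289.95 + 10891.21 = 47181.16
ΣP(Year 1)·Q(Year 1) = 10417.22×3 + 693.31×11 = 31251.66 + 7626.41 = 38878.07
Index = 47181.16 / 38878.07 × 100 = 121.3567

121.36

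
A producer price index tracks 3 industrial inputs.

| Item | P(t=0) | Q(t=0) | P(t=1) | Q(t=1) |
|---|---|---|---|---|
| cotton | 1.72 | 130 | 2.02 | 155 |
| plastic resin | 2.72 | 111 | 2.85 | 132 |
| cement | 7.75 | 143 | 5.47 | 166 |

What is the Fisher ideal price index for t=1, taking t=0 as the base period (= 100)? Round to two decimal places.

83.42

Laspeyres component (base-period weights):
ΣP(t=1)Q(t=0) = 2.02×130 + 2.85×111 + 5.47×143 = 262.6 + 316.35 + 782.21 = 1361.16
ΣP(t=0)Q(t=0) = 1.72×130 + 2.72×111 + 7.75×143 = 223.6 + 301.92 + 1108.25 = 1633.77
L = 1361.16 / 1633.77 × 100 = 83.3141
Paasche component (current-period weights):
ΣP(t=1)Q(t=1) = 2.02×155 + 2.85×132 + 5.47×166 = 313.1 + 376.2 + 908.02 = 1597.32
ΣP(t=0)Q(t=1) = 1.72×155 + 2.72×132 + 7.75×166 = 266.6 + 359.04 + 1286.5 = 1912.14
P = 1597.32 / 1912.14 × 100 = 83.5357
Fisher = √(L × P) = √(83.3141 × 83.5357) = 83.4248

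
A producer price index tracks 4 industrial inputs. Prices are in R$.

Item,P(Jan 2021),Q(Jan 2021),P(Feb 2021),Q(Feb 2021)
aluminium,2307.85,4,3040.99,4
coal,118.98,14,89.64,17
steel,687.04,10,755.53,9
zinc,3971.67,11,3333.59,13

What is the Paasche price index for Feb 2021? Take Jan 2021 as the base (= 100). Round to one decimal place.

Paasche price index uses current-period quantities as weights.
ΣP(Feb 2021)·Q(Feb 2021) = 3040.99×4 + 89.64×17 + 755.53×9 + 3333.59×13 = 12163.96 + 1523.88 + 6799.77 + 43336.67 = 63824.28
ΣP(Jan 2021)·Q(Feb 2021) = 2307.85×4 + 118.98×17 + 687.04×9 + 3971.67×13 = 9231.4 + 2022.66 + 6183.36 + 51631.71 = 69069.13
Index = 63824.28 / 69069.13 × 100 = 92.4064

92.4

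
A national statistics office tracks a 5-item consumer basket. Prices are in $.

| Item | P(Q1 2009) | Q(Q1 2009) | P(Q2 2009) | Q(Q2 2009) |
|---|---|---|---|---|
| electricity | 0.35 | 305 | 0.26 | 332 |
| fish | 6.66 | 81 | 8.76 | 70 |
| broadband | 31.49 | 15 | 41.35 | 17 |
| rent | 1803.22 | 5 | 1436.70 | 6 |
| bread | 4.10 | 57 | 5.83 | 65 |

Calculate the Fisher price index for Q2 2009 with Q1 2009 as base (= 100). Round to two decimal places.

Laspeyres component (base-period weights):
ΣP(Q2 2009)Q(Q1 2009) = 0.26×305 + 8.76×81 + 41.35×15 + 1436.70×5 + 5.83×57 = 79.3 + 709.56 + 620.25 + 7183.5 + 332.31 = 8924.92
ΣP(Q1 2009)Q(Q1 2009) = 0.35×305 + 6.66×81 + 31.49×15 + 1803.22×5 + 4.10×57 = 106.75 + 539.46 + 472.35 + 9016.1 + 233.7 = 10368.36
L = 8924.92 / 10368.36 × 100 = 86.0784
Paasche component (current-period weights):
ΣP(Q2 2009)Q(Q2 2009) = 0.26×332 + 8.76×70 + 41.35×17 + 1436.70×6 + 5.83×65 = 86.32 + 613.2 + 702.95 + 8620.2 + 378.95 = 10401.62
ΣP(Q1 2009)Q(Q2 2009) = 0.35×332 + 6.66×70 + 31.49×17 + 1803.22×6 + 4.10×65 = 116.2 + 466.2 + 535.33 + 10819.32 + 266.5 = 12203.55
P = 10401.62 / 12203.55 × 100 = 85.2344
Fisher = √(L × P) = √(86.0784 × 85.2344) = 85.6554

85.66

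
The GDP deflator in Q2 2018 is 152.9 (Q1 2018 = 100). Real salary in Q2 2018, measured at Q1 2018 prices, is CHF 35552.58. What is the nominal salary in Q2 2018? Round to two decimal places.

Nominal = Real × (Index/100) = 35552.58 × (152.9/100)
        = 35552.58 × 1.529 = 54359.8948

54359.89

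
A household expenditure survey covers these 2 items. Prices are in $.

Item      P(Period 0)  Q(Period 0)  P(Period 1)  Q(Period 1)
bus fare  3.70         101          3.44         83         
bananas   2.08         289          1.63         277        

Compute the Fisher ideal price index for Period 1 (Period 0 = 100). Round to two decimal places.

Laspeyres component (base-period weights):
ΣP(Period 1)Q(Period 0) = 3.44×101 + 1.63×289 = 347.44 + 471.07 = 818.51
ΣP(Period 0)Q(Period 0) = 3.70×101 + 2.08×289 = 373.7 + 601.12 = 974.82
L = 818.51 / 974.82 × 100 = 83.9652
Paasche component (current-period weights):
ΣP(Period 1)Q(Period 1) = 3.44×83 + 1.63×277 = 285.52 + 451.51 = 737.03
ΣP(Period 0)Q(Period 1) = 3.70×83 + 2.08×277 = 307.1 + 576.16 = 883.26
P = 737.03 / 883.26 × 100 = 83.4443
Fisher = √(L × P) = √(83.9652 × 83.4443) = 83.7044

83.70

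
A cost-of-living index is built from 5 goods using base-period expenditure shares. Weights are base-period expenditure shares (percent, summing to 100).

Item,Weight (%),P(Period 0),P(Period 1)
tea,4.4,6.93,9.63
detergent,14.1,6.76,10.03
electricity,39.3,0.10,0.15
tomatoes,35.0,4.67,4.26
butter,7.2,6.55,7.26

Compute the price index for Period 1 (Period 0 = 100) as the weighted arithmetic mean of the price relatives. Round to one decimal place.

tea: 4.4 × (9.63/6.93) = 4.4 × 1.389610 = 6.1143
detergent: 14.1 × (10.03/6.76) = 14.1 × 1.483728 = 20.9206
electricity: 39.3 × (0.15/0.10) = 39.3 × 1.500000 = 58.9500
tomatoes: 35.0 × (4.26/4.67) = 35.0 × 0.912206 = 31.9272
butter: 7.2 × (7.26/6.55) = 7.2 × 1.108397 = 7.9805
Index = Σ wᵢ·(p₁ᵢ/p₀ᵢ) = 6.1143 + 20.9206 + 58.9500 + 31.9272 + 7.9805 = 125.8925

125.9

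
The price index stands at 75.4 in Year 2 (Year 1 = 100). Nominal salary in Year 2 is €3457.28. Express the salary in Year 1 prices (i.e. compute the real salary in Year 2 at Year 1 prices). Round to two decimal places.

Real = Nominal ÷ (Index/100) = 3457.28 ÷ (75.4/100)
     = 3457.28 ÷ 0.754 = 4585.2520

4585.25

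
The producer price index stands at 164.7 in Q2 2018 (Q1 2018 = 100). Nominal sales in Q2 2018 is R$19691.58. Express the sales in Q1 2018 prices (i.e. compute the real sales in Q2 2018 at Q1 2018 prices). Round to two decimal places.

11956.03

Real = Nominal ÷ (Index/100) = 19691.58 ÷ (164.7/100)
     = 19691.58 ÷ 1.647 = 11956.0291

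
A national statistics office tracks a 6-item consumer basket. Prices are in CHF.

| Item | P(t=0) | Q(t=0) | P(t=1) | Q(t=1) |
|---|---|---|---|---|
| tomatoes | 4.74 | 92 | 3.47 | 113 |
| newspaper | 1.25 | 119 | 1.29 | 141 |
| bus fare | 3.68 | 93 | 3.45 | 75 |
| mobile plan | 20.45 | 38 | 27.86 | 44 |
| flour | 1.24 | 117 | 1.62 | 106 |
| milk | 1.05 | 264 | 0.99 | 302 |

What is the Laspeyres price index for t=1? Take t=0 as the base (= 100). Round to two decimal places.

Laspeyres price index uses base-period quantities as weights.
ΣP(t=1)·Q(t=0) = 3.47×92 + 1.29×119 + 3.45×93 + 27.86×38 + 1.62×117 + 0.99×264 = 319.24 + 153.51 + 320.85 + 1058.68 + 189.54 + 261.36 = 2303.18
ΣP(t=0)·Q(t=0) = 4.74×92 + 1.25×119 + 3.68×93 + 20.45×38 + 1.24×117 + 1.05×264 = 436.08 + 148.75 + 342.24 + 777.1 + 145.08 + 277.2 = 2126.45
Index = 2303.18 / 2126.45 × 100 = 108.3110

108.31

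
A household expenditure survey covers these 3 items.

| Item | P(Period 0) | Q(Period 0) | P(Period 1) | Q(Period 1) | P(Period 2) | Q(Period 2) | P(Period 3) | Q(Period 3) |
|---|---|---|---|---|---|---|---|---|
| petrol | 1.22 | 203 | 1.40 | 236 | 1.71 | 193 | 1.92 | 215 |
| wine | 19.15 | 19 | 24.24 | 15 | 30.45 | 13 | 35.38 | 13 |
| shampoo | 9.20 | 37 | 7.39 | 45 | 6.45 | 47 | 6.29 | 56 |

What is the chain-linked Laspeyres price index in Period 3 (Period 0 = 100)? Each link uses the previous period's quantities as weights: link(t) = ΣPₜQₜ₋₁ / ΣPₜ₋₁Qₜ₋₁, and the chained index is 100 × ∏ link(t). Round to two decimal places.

Link Period 0→Period 1:
ΣP(Period 1)Q(Period 0) = 1.40×203 + 24.24×19 + 7.39×37 = 284.2 + 460.56 + 273.43 = 1018.19
ΣP(Period 0)Q(Period 0) = 1.22×203 + 19.15×19 + 9.20×37 = 247.66 + 363.85 + 340.4 = 951.91
link = 1018.19/951.91 = 1.069628
Link Period 1→Period 2:
ΣP(Period 2)Q(Period 1) = 1.71×236 + 30.45×15 + 6.45×45 = 403.56 + 456.75 + 290.25 = 1150.56
ΣP(Period 1)Q(Period 1) = 1.40×236 + 24.24×15 + 7.39×45 = 330.4 + 363.6 + 332.55 = 1026.55
link = 1150.56/1026.55 = 1.120803
Link Period 2→Period 3:
ΣP(Period 3)Q(Period 2) = 1.92×193 + 35.38×13 + 6.29×47 = 370.56 + 459.94 + 295.63 = 1126.13
ΣP(Period 2)Q(Period 2) = 1.71×193 + 30.45×13 + 6.45×47 = 330.03 + 395.85 + 303.15 = 1029.03
link = 1126.13/1029.03 = 1.094361
Chained index = 100 × 1.069628 × 1.120803 × 1.094361 = 131.1966

131.20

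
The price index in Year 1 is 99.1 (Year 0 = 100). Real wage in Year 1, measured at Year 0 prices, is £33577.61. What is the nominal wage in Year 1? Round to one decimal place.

33275.4

Nominal = Real × (Index/100) = 33577.61 × (99.1/100)
        = 33577.61 × 0.991 = 33275.4115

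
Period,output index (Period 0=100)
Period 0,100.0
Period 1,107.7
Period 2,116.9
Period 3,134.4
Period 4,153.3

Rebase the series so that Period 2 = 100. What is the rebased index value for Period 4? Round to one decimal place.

131.1

Rebased(Period 4) = 153.3 / 116.9 × 100 = 131.1377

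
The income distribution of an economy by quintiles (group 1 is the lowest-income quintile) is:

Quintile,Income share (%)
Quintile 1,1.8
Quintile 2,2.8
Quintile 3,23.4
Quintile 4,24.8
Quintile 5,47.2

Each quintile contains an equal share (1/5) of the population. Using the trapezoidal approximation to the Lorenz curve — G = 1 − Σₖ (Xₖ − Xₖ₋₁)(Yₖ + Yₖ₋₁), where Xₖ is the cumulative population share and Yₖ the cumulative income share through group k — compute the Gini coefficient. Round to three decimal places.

0.451

Cumulative income shares Yₖ: 0.0180, 0.0460, 0.2800, 0.5280, 1.0000
Σ (Xₖ−Xₖ₋₁)(Yₖ+Yₖ₋₁) = (1/5)(0.0180+0.0000) + (1/5)(0.0460+0.0180) + (1/5)(0.2800+0.0460) + (1/5)(0.5280+0.2800) + (1/5)(1.0000+0.5280)
  = 0.0036 + 0.0128 + 0.0652 + 0.1616 + 0.3056 = 0.5488
G = 1 − 0.5488 = 0.4512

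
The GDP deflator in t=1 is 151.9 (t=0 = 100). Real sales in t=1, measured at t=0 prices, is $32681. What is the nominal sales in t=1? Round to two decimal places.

49642.44

Nominal = Real × (Index/100) = 32681 × (151.9/100)
        = 32681 × 1.519 = 49642.4390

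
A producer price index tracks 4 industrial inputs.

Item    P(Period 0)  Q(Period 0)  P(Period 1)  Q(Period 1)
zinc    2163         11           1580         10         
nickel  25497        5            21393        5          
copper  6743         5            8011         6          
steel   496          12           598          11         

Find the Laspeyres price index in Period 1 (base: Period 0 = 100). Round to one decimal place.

Laspeyres price index uses base-period quantities as weights.
ΣP(Period 1)·Q(Period 0) = 1580×11 + 21393×5 + 8011×5 + 598×12 = 17380 + 106965 + 40055 + 7176 = 171576
ΣP(Period 0)·Q(Period 0) = 2163×11 + 25497×5 + 6743×5 + 496×12 = 23793 + 127485 + 33715 + 5952 = 190945
Index = 171576 / 190945 × 100 = 89.8562

89.9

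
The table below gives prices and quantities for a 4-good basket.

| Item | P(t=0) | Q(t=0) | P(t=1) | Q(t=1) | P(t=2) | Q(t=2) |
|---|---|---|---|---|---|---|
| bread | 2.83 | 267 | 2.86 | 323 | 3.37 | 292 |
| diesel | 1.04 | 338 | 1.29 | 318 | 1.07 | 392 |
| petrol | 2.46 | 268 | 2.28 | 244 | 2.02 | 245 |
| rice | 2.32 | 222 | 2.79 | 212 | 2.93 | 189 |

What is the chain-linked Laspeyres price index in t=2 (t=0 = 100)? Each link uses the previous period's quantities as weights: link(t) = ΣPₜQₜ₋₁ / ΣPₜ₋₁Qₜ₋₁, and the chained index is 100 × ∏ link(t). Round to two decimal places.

Link t=0→t=1:
ΣP(t=1)Q(t=0) = 2.86×267 + 1.29×338 + 2.28×268 + 2.79×222 = 763.62 + 436.02 + 611.04 + 619.38 = 2430.06
ΣP(t=0)Q(t=0) = 2.83×267 + 1.04×338 + 2.46×268 + 2.32×222 = 755.61 + 351.52 + 659.28 + 515.04 = 2281.45
link = 2430.06/2281.45 = 1.065138
Link t=1→t=2:
ΣP(t=2)Q(t=1) = 3.37×323 + 1.07×318 + 2.02×244 + 2.93×212 = 1088.51 + 340.26 + 492.88 + 621.16 = 2542.81
ΣP(t=1)Q(t=1) = 2.86×323 + 1.29×318 + 2.28×244 + 2.79×212 = 923.78 + 410.22 + 556.32 + 591.48 = 2481.8
link = 2542.81/2481.8 = 1.024583
Chained index = 100 × 1.065138 × 1.024583 = 109.1323

109.13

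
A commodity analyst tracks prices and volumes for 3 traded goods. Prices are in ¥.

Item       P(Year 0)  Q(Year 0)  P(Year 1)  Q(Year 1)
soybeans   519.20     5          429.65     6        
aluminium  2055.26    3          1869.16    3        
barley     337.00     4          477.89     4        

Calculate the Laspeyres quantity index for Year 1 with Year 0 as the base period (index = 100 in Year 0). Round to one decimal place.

Laspeyres quantity index uses base-period prices as weights.
ΣP(Year 0)·Q(Year 1) = 519.20×6 + 2055.26×3 + 337.00×4 = 3115.2 + 6165.78 + 1348 = 10628.98
ΣP(Year 0)·Q(Year 0) = 519.20×5 + 2055.26×3 + 337.00×4 = 2596 + 6165.78 + 1348 = 10109.78
Index = 10628.98 / 10109.78 × 100 = 105.1356

105.1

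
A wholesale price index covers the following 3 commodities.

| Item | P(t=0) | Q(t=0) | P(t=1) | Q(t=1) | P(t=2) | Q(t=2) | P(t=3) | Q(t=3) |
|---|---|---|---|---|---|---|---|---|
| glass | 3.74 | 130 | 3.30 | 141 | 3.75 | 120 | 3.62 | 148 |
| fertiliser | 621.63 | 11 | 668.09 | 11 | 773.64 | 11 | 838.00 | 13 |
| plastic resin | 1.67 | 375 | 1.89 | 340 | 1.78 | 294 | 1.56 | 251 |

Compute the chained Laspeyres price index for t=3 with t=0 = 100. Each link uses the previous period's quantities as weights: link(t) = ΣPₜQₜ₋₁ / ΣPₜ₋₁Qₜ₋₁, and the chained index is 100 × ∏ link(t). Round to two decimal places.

129.79

Link t=0→t=1:
ΣP(t=1)Q(t=0) = 3.30×130 + 668.09×11 + 1.89×375 = 429 + 7348.99 + 708.75 = 8486.74
ΣP(t=0)Q(t=0) = 3.74×130 + 621.63×11 + 1.67×375 = 486.2 + 6837.93 + 626.25 = 7950.38
link = 8486.74/7950.38 = 1.067463
Link t=1→t=2:
ΣP(t=2)Q(t=1) = 3.75×141 + 773.64×11 + 1.78×340 = 528.75 + 8510.04 + 605.2 = 9643.99
ΣP(t=1)Q(t=1) = 3.30×141 + 668.09×11 + 1.89×340 = 465.3 + 7348.99 + 642.6 = 8456.89
link = 9643.99/8456.89 = 1.140371
Link t=2→t=3:
ΣP(t=3)Q(t=2) = 3.62×120 + 838.00×11 + 1.56×294 = 434.4 + 9218 + 458.64 = 10111.04
ΣP(t=2)Q(t=2) = 3.75×120 + 773.64×11 + 1.78×294 = 450 + 8510.04 + 523.32 = 9483.36
link = 10111.04/9483.36 = 1.066188
Chained index = 100 × 1.067463 × 1.140371 × 1.066188 = 129.7874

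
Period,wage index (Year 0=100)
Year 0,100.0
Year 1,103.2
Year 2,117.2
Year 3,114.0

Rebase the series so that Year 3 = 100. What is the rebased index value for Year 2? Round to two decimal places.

Rebased(Year 2) = 117.2 / 114.0 × 100 = 102.8070

102.81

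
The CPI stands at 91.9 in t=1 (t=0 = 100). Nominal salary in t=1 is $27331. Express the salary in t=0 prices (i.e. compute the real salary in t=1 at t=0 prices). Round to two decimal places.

29739.93

Real = Nominal ÷ (Index/100) = 27331 ÷ (91.9/100)
     = 27331 ÷ 0.919 = 29739.9347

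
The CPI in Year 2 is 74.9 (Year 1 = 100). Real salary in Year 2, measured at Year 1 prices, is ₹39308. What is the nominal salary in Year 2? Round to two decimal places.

29441.69

Nominal = Real × (Index/100) = 39308 × (74.9/100)
        = 39308 × 0.749 = 29441.6920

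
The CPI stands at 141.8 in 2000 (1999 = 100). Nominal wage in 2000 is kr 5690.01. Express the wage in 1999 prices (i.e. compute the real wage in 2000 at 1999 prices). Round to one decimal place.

4012.7

Real = Nominal ÷ (Index/100) = 5690.01 ÷ (141.8/100)
     = 5690.01 ÷ 1.418 = 4012.7010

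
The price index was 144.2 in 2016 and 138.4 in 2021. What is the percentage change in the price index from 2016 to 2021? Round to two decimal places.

-4.02%

Change = (138.4 − 144.2) / 144.2 × 100
       = -5.8 / 144.2 × 100 = -4.0222%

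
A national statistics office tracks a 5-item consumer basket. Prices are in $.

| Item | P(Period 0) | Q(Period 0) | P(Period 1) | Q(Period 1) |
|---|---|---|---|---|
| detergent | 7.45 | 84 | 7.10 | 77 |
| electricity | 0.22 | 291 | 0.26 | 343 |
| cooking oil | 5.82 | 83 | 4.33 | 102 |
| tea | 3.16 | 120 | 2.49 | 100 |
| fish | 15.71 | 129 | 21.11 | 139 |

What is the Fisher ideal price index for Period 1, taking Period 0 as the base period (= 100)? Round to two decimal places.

113.56

Laspeyres component (base-period weights):
ΣP(Period 1)Q(Period 0) = 7.10×84 + 0.26×291 + 4.33×83 + 2.49×120 + 21.11×129 = 596.4 + 75.66 + 359.39 + 298.8 + 2723.19 = 4053.44
ΣP(Period 0)Q(Period 0) = 7.45×84 + 0.22×291 + 5.82×83 + 3.16×120 + 15.71×129 = 625.8 + 64.02 + 483.06 + 379.2 + 2026.59 = 3578.67
L = 4053.44 / 3578.67 × 100 = 113.2667
Paasche component (current-period weights):
ΣP(Period 1)Q(Period 1) = 7.10×77 + 0.26×343 + 4.33×102 + 2.49×100 + 21.11×139 = 546.7 + 89.18 + 441.66 + 249 + 2934.29 = 4260.83
ΣP(Period 0)Q(Period 1) = 7.45×77 + 0.22×343 + 5.82×102 + 3.16×100 + 15.71×139 = 573.65 + 75.46 + 593.64 + 316 + 2183.69 = 3742.44
P = 4260.83 / 3742.44 × 100 = 113.8517
Fisher = √(L × P) = √(113.2667 × 113.8517) = 113.5588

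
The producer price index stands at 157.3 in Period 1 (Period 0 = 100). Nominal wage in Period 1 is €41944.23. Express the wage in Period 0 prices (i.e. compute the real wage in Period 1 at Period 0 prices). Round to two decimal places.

Real = Nominal ÷ (Index/100) = 41944.23 ÷ (157.3/100)
     = 41944.23 ÷ 1.573 = 26665.1176

26665.12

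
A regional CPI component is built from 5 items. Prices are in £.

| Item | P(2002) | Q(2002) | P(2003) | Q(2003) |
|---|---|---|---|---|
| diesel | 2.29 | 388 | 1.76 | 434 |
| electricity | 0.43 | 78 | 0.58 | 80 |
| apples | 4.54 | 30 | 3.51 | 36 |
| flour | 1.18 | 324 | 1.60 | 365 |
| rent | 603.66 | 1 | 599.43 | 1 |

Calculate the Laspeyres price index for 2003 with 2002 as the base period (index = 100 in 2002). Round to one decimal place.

Laspeyres price index uses base-period quantities as weights.
ΣP(2003)·Q(2002) = 1.76×388 + 0.58×78 + 3.51×30 + 1.60×324 + 599.43×1 = 682.88 + 45.24 + 105.3 + 518.4 + 599.43 = 1951.25
ΣP(2002)·Q(2002) = 2.29×388 + 0.43×78 + 4.54×30 + 1.18×324 + 603.66×1 = 888.52 + 33.54 + 136.2 + 382.32 + 603.66 = 2044.24
Index = 1951.25 / 2044.24 × 100 = 95.4511

95.5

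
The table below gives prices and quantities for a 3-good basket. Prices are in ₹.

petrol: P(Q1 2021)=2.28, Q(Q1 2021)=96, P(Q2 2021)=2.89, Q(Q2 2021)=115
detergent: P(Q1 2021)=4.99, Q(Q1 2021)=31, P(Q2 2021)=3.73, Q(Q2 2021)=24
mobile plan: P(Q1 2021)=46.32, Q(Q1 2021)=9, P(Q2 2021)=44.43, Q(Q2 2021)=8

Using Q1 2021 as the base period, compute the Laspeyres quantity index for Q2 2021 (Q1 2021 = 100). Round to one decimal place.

Laspeyres quantity index uses base-period prices as weights.
ΣP(Q1 2021)·Q(Q2 2021) = 2.28×115 + 4.99×24 + 46.32×8 = 262.2 + 119.76 + 370.56 = 752.52
ΣP(Q1 2021)·Q(Q1 2021) = 2.28×96 + 4.99×31 + 46.32×9 = 218.88 + 154.69 + 416.88 = 790.45
Index = 752.52 / 790.45 × 100 = 95.2015

95.2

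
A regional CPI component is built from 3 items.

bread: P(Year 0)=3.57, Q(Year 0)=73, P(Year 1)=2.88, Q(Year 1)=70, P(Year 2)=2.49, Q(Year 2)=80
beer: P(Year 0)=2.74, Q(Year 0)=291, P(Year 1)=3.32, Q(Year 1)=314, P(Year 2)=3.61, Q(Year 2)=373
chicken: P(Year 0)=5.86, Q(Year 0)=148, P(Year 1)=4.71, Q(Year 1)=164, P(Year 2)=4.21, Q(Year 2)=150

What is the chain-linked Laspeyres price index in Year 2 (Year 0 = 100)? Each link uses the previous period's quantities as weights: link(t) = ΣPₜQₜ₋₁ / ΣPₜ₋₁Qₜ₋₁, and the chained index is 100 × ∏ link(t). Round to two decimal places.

Link Year 0→Year 1:
ΣP(Year 1)Q(Year 0) = 2.88×73 + 3.32×291 + 4.71×148 = 210.24 + 966.12 + 697.08 = 1873.44
ΣP(Year 0)Q(Year 0) = 3.57×73 + 2.74×291 + 5.86×148 = 260.61 + 797.34 + 867.28 = 1925.23
link = 1873.44/1925.23 = 0.973099
Link Year 1→Year 2:
ΣP(Year 2)Q(Year 1) = 2.49×70 + 3.61×314 + 4.21×164 = 174.3 + 1133.54 + 690.44 = 1998.28
ΣP(Year 1)Q(Year 1) = 2.88×70 + 3.32×314 + 4.71×164 = 201.6 + 1042.48 + 772.44 = 2016.52
link = 1998.28/2016.52 = 0.990955
Chained index = 100 × 0.973099 × 0.990955 = 96.4297

96.43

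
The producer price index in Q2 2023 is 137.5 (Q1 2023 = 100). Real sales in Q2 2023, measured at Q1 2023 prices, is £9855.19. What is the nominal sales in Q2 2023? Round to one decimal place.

Nominal = Real × (Index/100) = 9855.19 × (137.5/100)
        = 9855.19 × 1.375 = 13550.8863

13550.9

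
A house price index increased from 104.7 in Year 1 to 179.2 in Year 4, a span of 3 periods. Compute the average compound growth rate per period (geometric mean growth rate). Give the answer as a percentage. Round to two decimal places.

Growth factor = (179.2/104.7)^(1/3) = (1.711557)^(1/3) = 1.196182
Growth rate = 1.196182 − 1 = 0.196182 = 19.6182%

19.62%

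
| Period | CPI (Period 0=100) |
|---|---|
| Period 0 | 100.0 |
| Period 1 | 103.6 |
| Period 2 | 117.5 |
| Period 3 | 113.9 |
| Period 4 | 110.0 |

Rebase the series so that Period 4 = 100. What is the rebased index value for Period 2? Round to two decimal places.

Rebased(Period 2) = 117.5 / 110.0 × 100 = 106.8182

106.82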